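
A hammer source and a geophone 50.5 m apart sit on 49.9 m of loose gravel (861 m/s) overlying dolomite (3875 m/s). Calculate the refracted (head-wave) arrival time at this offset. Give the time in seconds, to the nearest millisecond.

t = x/V₂ + 2h·√(V₂²−V₁²)/(V₁V₂).
√(V₂²−V₁²) = √(3875²−861²) = 3778.1 m/s; delay term = 2·49.9·3778.1/(861·3875) = 0.11301 s.
t = 50.5/3875 + 0.11301 = 0.12605 s.

0.126 s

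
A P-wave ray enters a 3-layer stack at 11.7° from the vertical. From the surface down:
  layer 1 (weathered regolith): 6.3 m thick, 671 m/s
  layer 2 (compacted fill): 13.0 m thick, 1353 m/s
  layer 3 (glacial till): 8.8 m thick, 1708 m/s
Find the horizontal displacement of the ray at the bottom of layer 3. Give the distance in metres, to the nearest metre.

12 m

Apply Snell's law at each interface; in layer i the horizontal offset is hᵢ·tan θᵢ.
Layer 1: θ = 11.70°; offset = 6.3·tan 11.70° = 1.305 m.
Layer 2: sin θ = 1353·sin 11.7°/671 = 0.4089, θ = 24.14°; offset = 13.0·tan 24.14° = 5.825 m.
Layer 3: sin θ = 1708·sin 11.7°/671 = 0.5162, θ = 31.08°; offset = 8.8·tan 31.08° = 5.304 m.
Σ offsets = 12.433 m.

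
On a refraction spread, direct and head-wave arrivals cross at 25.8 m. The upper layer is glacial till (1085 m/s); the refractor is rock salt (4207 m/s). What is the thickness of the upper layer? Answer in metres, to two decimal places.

9.91 m

h = (x_cross/2)·√((V₂−V₁)/(V₂+V₁)).
(V₂−V₁)/(V₂+V₁) = (4207−1085)/(4207+1085) = 0.5899; √ = 0.7681.
h = (25.8/2)·0.7681 = 9.91 m.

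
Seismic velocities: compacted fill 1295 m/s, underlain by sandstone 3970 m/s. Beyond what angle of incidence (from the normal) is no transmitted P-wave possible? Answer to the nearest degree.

At critical incidence the refracted ray runs along the interface (θ₂ = 90°), so sin θ_c = V₁/V₂.
θ_c = arcsin(1295/3970) = arcsin 0.3262 = 19.04°.

19°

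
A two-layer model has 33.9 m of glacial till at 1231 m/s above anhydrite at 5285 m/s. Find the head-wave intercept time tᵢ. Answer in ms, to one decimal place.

θ_c = arcsin(V₁/V₂) = arcsin(1231/5285) = 13.47°; cos θ_c = 0.9725.
tᵢ = 2h·cos θ_c / V₁ = 2·33.9·0.9725 / 1231 = 0.05356 s.

53.6 ms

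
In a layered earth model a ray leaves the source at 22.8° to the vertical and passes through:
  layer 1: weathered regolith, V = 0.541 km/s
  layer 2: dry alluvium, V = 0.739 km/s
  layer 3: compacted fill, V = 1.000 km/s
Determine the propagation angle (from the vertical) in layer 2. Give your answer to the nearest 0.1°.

32.0°

Snell's law across each interface conserves sin θ / V, so sin θ_2 = V_2·sin θ₁/V₁.
sin θ_2 = 0.739 × sin 22.8° / 0.541 = 0.5293.
θ_2 = arcsin 0.5293 = 31.96°.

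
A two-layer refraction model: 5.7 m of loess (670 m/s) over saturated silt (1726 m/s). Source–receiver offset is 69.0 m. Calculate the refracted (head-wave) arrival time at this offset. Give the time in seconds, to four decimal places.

0.0557 s

θ_c = arcsin(V₁/V₂) = arcsin(670/1726) = 22.84°, cos θ_c = 0.9216.
Intercept time tᵢ = 2h cos θ_c / V₁ = 2·5.7·0.9216/670 = 0.01568 s.
t = x/V₂ + tᵢ = 69.0/1726 + 0.01568 = 0.05566 s.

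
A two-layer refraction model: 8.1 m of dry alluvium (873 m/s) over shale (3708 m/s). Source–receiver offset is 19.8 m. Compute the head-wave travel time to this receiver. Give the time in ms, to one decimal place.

23.4 ms

θ_c = arcsin(V₁/V₂) = arcsin(873/3708) = 13.62°, cos θ_c = 0.9719.
Intercept time tᵢ = 2h cos θ_c / V₁ = 2·8.1·0.9719/873 = 0.01804 s.
t = x/V₂ + tᵢ = 19.8/3708 + 0.01804 = 0.02337 s.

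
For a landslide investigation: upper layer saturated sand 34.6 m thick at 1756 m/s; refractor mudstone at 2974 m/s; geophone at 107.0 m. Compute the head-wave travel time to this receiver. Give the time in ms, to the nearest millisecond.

θ_c = arcsin(V₁/V₂) = arcsin(1756/2974) = 36.19°, cos θ_c = 0.8071.
Intercept time tᵢ = 2h cos θ_c / V₁ = 2·34.6·0.8071/1756 = 0.03180 s.
t = x/V₂ + tᵢ = 107.0/2974 + 0.03180 = 0.06778 s.

68 ms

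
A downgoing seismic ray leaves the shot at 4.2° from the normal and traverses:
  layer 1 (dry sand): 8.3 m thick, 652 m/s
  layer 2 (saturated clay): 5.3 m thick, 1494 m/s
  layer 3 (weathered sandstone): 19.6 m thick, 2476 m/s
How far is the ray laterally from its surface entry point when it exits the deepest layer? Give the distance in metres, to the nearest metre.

7 m

Ray parameter p = sin 4.2° / 652 m/s = 1.1233e-04 s/m.
Layer 1: θ = 4.20°; offset = 8.3·tan 4.20° = 0.610 m.
Layer 2: sin θ = p·1494 = 0.1678 → θ = 9.66°; offset = 5.3·tan 9.66° = 0.902 m.
Layer 3: sin θ = p·2476 = 0.2781 → θ = 16.15°; offset = 19.6·tan 16.15° = 5.675 m.
Total horizontal offset = 7.187 m.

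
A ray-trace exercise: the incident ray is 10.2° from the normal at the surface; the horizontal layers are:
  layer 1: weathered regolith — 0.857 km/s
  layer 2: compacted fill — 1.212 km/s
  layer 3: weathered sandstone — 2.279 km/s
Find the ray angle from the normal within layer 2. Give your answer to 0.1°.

Snell's law across each interface conserves sin θ / V, so sin θ_2 = V_2·sin θ₁/V₁.
sin θ_2 = 1.212 × sin 10.2° / 0.857 = 0.2504.
θ_2 = 14.50° from the vertical.

14.5°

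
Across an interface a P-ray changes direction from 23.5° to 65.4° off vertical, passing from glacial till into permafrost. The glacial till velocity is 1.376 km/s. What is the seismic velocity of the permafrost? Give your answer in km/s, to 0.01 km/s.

sin 23.5° = 0.3987; sin 65.4° = 0.9092.
V₂ = V₁·(sin θ₂/sin θ₁) = 1.376·(0.9092/0.3987) = 3.14 km/s.

3.14 km/s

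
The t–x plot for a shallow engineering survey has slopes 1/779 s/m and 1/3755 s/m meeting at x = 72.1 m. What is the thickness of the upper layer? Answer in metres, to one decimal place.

29.2 m

x_cross = 2h·√((V₂+V₁)/(V₂−V₁)) → h = x_cross / (2·√((V₂+V₁)/(V₂−V₁))).
√((V₂+V₁)/(V₂−V₁)) = √((3755+779)/(3755−779)) = 1.2343.
h = 72.1 / (2·1.2343) = 29.21 m.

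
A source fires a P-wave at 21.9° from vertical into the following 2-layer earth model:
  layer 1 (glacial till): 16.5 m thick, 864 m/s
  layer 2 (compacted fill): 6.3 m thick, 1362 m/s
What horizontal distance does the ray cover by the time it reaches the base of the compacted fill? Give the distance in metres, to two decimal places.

Ray parameter p = sin 21.9° / 864 m/s = 4.3170e-04 s/m.
Layer 1: θ = 21.90°; offset = 16.5·tan 21.90° = 6.6330 m.
Layer 2: sin θ = p·1362 = 0.5880 → θ = 36.01°; offset = 6.3·tan 36.01° = 4.5795 m.
Total horizontal offset = 11.2124 m.

11.21 m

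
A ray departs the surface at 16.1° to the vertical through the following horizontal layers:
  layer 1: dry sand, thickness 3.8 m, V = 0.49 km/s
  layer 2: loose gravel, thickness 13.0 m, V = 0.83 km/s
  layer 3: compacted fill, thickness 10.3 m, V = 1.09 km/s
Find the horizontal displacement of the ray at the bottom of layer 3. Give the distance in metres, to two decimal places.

16.09 m

Ray parameter p = sin 16.1° / 0.49 km/s = 5.6595e-01 s/km.
Layer 1: θ = 16.10°; offset = 3.8·tan 16.10° = 1.0968 m.
Layer 2: sin θ = p·0.83 = 0.4697 → θ = 28.02°; offset = 13.0·tan 28.02° = 6.9172 m.
Layer 3: sin θ = p·1.09 = 0.6169 → θ = 38.09°; offset = 10.3·tan 38.09° = 8.0730 m.
Total horizontal offset = 16.0871 m.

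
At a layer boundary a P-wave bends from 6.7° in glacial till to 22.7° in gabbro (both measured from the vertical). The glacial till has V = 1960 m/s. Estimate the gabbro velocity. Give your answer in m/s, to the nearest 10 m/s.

sin 6.7° = 0.1167; sin 22.7° = 0.3859.
V₂ = V₁·(sin θ₂/sin θ₁) = 1960·(0.3859/0.1167) = 6483.00 m/s.

6480 m/s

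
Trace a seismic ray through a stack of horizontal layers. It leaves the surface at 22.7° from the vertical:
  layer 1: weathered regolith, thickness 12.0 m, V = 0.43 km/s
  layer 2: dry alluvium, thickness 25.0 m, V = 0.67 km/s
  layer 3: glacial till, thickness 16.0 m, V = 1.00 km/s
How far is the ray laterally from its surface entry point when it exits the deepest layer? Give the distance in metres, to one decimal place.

56.4 m

Apply Snell's law at each interface; in layer i the horizontal offset is hᵢ·tan θᵢ.
Layer 1: θ = 22.70°; offset = 12.0·tan 22.70° = 5.020 m.
Layer 2: sin θ = 0.67·sin 22.7°/0.43 = 0.6013, θ = 36.96°; offset = 25.0·tan 36.96° = 18.813 m.
Layer 3: sin θ = 1.00·sin 22.7°/0.43 = 0.8975, θ = 63.83°; offset = 16.0·tan 63.83° = 32.553 m.
Σ offsets = 56.386 m.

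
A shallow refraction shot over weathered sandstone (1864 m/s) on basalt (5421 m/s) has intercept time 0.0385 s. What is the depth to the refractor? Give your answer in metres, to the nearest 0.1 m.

θ_c = arcsin(1864/5421) = 20.11°; cos θ_c = 0.9390.
tᵢ = 2h cos θ_c/V₁ ⇒ h = tᵢ·V₁/(2 cos θ_c) = 0.0385·1864/(2·0.9390) = 38.21 m.

38.2 m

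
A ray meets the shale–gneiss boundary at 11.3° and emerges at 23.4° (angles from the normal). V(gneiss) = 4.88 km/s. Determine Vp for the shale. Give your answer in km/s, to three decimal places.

2.408 km/s

Snell's law: sin 11.3°/V₁ = sin 23.4°/V₂.
V₁ = V₂·sin 11.3°/sin 23.4° = 4.88 × 0.4934 = 2.408 km/s.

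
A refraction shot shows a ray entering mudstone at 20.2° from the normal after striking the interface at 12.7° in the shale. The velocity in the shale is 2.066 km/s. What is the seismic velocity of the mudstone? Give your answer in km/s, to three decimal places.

Snell's law: sin 12.7°/V₁ = sin 20.2°/V₂.
V₂ = V₁·sin 20.2°/sin 12.7° = 2.066 × 1.5706 = 3.245 km/s.

3.245 km/s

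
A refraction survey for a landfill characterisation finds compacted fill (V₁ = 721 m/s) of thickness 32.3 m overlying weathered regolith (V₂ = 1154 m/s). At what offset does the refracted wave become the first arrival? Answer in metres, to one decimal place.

x_cross = 2h·√((V₂+V₁)/(V₂−V₁)).
(V₂+V₁)/(V₂−V₁) = (1154+721)/(1154−721) = 4.3303; √ = 2.0809.
x_cross = 2·32.3·2.0809 = 134.43 m.

134.4 m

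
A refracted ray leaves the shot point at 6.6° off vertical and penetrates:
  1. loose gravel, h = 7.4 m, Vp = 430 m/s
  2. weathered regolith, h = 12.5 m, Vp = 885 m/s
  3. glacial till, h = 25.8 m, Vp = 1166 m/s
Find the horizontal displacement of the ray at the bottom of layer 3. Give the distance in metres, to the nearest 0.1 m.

12.4 m

p = sin θ₁/V₁ = sin 6.6°/430 = 2.6730e-04 s/m is conserved through the stack.
Layer 1: θ = 6.60°; offset = 7.4·tan 6.60° = 0.856 m.
Layer 2: sin θ = p·885 = 0.2366 → θ = 13.68°; offset = 12.5·tan 13.68° = 3.043 m.
Layer 3: sin θ = p·1166 = 0.3117 → θ = 18.16°; offset = 25.8·tan 18.16° = 8.463 m.
Summing the layer offsets gives 12.362 m.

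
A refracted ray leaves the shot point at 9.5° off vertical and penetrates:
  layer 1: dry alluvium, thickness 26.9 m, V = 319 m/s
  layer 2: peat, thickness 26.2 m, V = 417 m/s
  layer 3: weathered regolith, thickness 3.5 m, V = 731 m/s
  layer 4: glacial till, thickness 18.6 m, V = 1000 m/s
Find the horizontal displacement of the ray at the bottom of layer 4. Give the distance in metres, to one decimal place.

Apply Snell's law at each interface; in layer i the horizontal offset is hᵢ·tan θᵢ.
Layer 1: θ = 9.50°; offset = 26.9·tan 9.50° = 4.502 m.
Layer 2: sin θ = 417·sin 9.5°/319 = 0.2158, θ = 12.46°; offset = 26.2·tan 12.46° = 5.789 m.
Layer 3: sin θ = 731·sin 9.5°/319 = 0.3782, θ = 22.22°; offset = 3.5·tan 22.22° = 1.430 m.
Layer 4: sin θ = 1000·sin 9.5°/319 = 0.5174, θ = 31.16°; offset = 18.6·tan 31.16° = 11.246 m.
Total horizontal offset = 22.966 m.

23.0 m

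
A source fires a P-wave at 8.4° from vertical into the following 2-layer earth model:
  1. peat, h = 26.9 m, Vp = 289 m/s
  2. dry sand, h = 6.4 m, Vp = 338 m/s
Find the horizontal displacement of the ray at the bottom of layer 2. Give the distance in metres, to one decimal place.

5.1 m

Apply Snell's law at each interface; in layer i the horizontal offset is hᵢ·tan θᵢ.
Layer 1: θ = 8.40°; offset = 26.9·tan 8.40° = 3.972 m.
Layer 2: sin θ = 338·sin 8.4°/289 = 0.1709, θ = 9.84°; offset = 6.4·tan 9.84° = 1.110 m.
Total horizontal offset = 5.082 m.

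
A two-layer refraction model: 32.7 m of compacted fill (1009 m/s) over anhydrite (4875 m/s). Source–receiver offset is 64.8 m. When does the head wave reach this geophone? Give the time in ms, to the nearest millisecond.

t = x/V₂ + 2h·√(V₂²−V₁²)/(V₁V₂).
√(V₂²−V₁²) = √(4875²−1009²) = 4769.4 m/s; delay term = 2·32.7·4769.4/(1009·4875) = 0.06341 s.
t = 64.8/4875 + 0.06341 = 0.07671 s.

77 ms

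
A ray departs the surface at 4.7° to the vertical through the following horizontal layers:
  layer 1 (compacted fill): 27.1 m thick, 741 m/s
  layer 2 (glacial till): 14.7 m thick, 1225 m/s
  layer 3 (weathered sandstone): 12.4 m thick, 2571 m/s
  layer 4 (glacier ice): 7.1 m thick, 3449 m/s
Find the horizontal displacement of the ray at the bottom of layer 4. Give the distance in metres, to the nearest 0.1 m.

10.8 m

Apply Snell's law at each interface; in layer i the horizontal offset is hᵢ·tan θᵢ.
Layer 1: θ = 4.70°; offset = 27.1·tan 4.70° = 2.228 m.
Layer 2: sin θ = 1225·sin 4.7°/741 = 0.1355, θ = 7.79°; offset = 14.7·tan 7.79° = 2.010 m.
Layer 3: sin θ = 2571·sin 4.7°/741 = 0.2843, θ = 16.52°; offset = 12.4·tan 16.52° = 3.677 m.
Layer 4: sin θ = 3449·sin 4.7°/741 = 0.3814, θ = 22.42°; offset = 7.1·tan 22.42° = 2.929 m.
Total horizontal offset = 10.844 m.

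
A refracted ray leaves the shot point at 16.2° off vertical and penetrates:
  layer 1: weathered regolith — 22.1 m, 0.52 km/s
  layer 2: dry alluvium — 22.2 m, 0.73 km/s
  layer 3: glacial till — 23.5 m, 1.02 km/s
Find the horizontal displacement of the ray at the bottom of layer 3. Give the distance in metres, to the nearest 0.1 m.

31.2 m

Apply Snell's law at each interface; in layer i the horizontal offset is hᵢ·tan θᵢ.
Layer 1: θ = 16.20°; offset = 22.1·tan 16.20° = 6.421 m.
Layer 2: sin θ = 0.73·sin 16.2°/0.52 = 0.3917, θ = 23.06°; offset = 22.2·tan 23.06° = 9.450 m.
Layer 3: sin θ = 1.02·sin 16.2°/0.52 = 0.5473, θ = 33.18°; offset = 23.5·tan 33.18° = 15.365 m.
Total horizontal offset = 31.236 m.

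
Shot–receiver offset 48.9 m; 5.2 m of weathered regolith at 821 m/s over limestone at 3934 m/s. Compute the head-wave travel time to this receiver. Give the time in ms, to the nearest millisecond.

θ_c = arcsin(V₁/V₂) = arcsin(821/3934) = 12.05°, cos θ_c = 0.9780.
Intercept time tᵢ = 2h cos θ_c / V₁ = 2·5.2·0.9780/821 = 0.01239 s.
t = x/V₂ + tᵢ = 48.9/3934 + 0.01239 = 0.02482 s.

25 ms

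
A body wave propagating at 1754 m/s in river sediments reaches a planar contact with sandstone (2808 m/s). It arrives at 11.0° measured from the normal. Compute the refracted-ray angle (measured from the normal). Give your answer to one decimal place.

17.8°

sin θ₁/V₁ = sin θ₂/V₂ ⇒ sin θ₂ = 2808·sin 11.0°/1754 = 2808·0.1908/1754 = 0.3055.
θ₂ = arcsin 0.3055 = 17.79° from the normal.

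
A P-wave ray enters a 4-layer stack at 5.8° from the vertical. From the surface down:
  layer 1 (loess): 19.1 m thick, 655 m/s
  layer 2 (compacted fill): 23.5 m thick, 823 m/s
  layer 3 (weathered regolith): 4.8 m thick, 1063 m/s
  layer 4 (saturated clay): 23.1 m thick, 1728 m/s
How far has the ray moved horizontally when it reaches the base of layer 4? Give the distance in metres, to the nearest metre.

Ray parameter p = sin 5.8° / 655 m/s = 1.5428e-04 s/m.
Layer 1: θ = 5.80°; offset = 19.1·tan 5.80° = 1.940 m.
Layer 2: sin θ = p·823 = 0.1270 → θ = 7.29°; offset = 23.5·tan 7.29° = 3.008 m.
Layer 3: sin θ = p·1063 = 0.1640 → θ = 9.44°; offset = 4.8·tan 9.44° = 0.798 m.
Layer 4: sin θ = p·1728 = 0.2666 → θ = 15.46°; offset = 23.1·tan 15.46° = 6.390 m.
Σ offsets = 12.136 m.

12 m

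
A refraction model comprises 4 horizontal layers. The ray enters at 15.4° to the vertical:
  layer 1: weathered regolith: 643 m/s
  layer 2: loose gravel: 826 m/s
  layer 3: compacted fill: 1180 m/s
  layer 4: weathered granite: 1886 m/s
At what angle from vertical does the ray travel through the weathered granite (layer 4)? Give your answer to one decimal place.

51.2°

Snell's law across each interface conserves sin θ / V, so sin θ_4 = V_4·sin θ₁/V₁.
sin θ_4 = 1886 × sin 15.4° / 643 = 0.7789.
θ_4 = 51.16° from the vertical.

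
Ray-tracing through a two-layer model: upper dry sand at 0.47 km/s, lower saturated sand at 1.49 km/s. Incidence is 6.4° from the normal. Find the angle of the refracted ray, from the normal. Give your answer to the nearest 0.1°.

20.7°

Snell's law: sin θ₂ = (V₂/V₁)·sin θ₁ = (1.49/0.47)·sin 6.4° = 0.3534.
θ₂ = arcsin 0.3534 = 20.69° from the normal.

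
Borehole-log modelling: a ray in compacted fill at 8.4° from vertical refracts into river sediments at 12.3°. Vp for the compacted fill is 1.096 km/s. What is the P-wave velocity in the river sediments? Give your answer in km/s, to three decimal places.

Snell's law: sin 8.4°/V₁ = sin 12.3°/V₂.
V₂ = V₁·sin 12.3°/sin 8.4° = 1.096 × 1.4583 = 1.598 km/s.

1.598 km/s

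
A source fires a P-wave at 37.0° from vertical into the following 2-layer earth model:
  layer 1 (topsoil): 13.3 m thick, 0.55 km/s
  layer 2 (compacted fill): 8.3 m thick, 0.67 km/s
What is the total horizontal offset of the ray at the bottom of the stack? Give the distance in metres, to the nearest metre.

p = sin θ₁/V₁ = sin 37.0°/0.55 = 1.0942e+00 s/km is conserved through the stack.
Layer 1: θ = 37.00°; offset = 13.3·tan 37.00° = 10.022 m.
Layer 2: sin θ = p·0.67 = 0.7331 → θ = 47.15°; offset = 8.3·tan 47.15° = 8.947 m.
Summing the layer offsets gives 18.969 m.

19 m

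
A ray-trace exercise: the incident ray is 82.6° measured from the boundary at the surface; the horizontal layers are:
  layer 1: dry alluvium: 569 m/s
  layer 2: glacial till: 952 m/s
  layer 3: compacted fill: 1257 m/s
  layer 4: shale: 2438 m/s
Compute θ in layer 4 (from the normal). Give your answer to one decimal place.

From the normal: θ₁ = 90° − 82.6° = 7.4°.
Snell's law across each interface conserves sin θ / V, so sin θ_4 = V_4·sin θ₁/V₁.
sin θ_4 = 2438 × sin 7.4° / 569 = 0.5519.
θ_4 = 33.49° from the vertical.

33.5°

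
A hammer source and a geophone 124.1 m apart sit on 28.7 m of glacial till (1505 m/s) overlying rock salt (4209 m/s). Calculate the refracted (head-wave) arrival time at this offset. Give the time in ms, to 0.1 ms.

65.1 ms

t = x/V₂ + 2h·√(V₂²−V₁²)/(V₁V₂).
√(V₂²−V₁²) = √(4209²−1505²) = 3930.7 m/s; delay term = 2·28.7·3930.7/(1505·4209) = 0.03562 s.
t = 124.1/4209 + 0.03562 = 0.06510 s.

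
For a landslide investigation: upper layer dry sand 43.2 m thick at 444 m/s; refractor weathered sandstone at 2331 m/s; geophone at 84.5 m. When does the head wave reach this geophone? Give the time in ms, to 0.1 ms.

t = x/V₂ + 2h·√(V₂²−V₁²)/(V₁V₂).
√(V₂²−V₁²) = √(2331²−444²) = 2288.3 m/s; delay term = 2·43.2·2288.3/(444·2331) = 0.19103 s.
t = 84.5/2331 + 0.19103 = 0.22728 s.

227.3 ms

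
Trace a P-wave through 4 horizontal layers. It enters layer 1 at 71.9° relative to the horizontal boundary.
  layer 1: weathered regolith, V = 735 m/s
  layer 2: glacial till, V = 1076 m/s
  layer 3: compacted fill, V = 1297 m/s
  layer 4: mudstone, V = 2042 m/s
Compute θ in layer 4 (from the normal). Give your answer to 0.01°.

59.67°

From the normal: θ₁ = 90° − 71.9° = 18.1°.
Ray parameter p = sin 18.1° / 735 = 4.2269e-04 s/m.
sin θ_4 = p·V_4 = 4.2269e-04 × 2042 = 0.8631.
θ_4 = arcsin 0.8631 = 59.67°.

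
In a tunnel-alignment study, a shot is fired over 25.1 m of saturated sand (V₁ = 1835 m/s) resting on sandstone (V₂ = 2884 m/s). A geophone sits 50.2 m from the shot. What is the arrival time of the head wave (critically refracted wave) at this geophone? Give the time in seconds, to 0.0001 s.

t = x/V₂ + 2h·√(V₂²−V₁²)/(V₁V₂).
√(V₂²−V₁²) = √(2884²−1835²) = 2224.9 m/s; delay term = 2·25.1·2224.9/(1835·2884) = 0.02110 s.
t = 50.2/2884 + 0.02110 = 0.03851 s.

0.0385 s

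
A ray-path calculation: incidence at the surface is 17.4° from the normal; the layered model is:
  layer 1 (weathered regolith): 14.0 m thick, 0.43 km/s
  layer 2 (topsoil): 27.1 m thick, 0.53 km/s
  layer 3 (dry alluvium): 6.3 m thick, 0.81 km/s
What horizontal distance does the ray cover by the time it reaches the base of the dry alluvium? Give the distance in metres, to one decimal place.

p = sin θ₁/V₁ = sin 17.4°/0.43 = 6.9544e-01 s/km is conserved through the stack.
Layer 1: θ = 17.40°; offset = 14.0·tan 17.40° = 4.387 m.
Layer 2: sin θ = p·0.53 = 0.3686 → θ = 21.63°; offset = 27.1·tan 21.63° = 10.745 m.
Layer 3: sin θ = p·0.81 = 0.5633 → θ = 34.28°; offset = 6.3·tan 34.28° = 4.295 m.
Total horizontal offset = 19.428 m.

19.4 m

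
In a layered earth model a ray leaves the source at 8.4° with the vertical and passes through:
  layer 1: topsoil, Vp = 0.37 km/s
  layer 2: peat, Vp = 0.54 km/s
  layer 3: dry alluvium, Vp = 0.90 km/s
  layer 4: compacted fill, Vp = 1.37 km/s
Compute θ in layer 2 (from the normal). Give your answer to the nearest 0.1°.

12.3°

Snell's law across each interface conserves sin θ / V, so sin θ_2 = V_2·sin θ₁/V₁.
sin θ_2 = 0.54 × sin 8.4° / 0.37 = 0.2132.
θ_2 = arcsin 0.2132 = 12.31°.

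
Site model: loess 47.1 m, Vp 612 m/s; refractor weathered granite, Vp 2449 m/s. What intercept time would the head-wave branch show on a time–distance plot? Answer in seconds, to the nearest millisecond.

tᵢ = 2h·√(V₂²−V₁²)/(V₁V₂).
√(V₂²−V₁²) = √(2449²−612²) = 2371.3 m/s.
tᵢ = 2·47.1·2371.3/(612·2449) = 0.14904 s.

0.149 s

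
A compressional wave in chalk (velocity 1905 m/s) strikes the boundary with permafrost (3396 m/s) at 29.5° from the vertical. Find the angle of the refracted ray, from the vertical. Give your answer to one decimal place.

61.4°

sin θ₁/V₁ = sin θ₂/V₂ ⇒ sin θ₂ = 3396·sin 29.5°/1905 = 3396·0.4924/1905 = 0.8778.
θ₂ = arcsin 0.8778 = 61.38° from the normal.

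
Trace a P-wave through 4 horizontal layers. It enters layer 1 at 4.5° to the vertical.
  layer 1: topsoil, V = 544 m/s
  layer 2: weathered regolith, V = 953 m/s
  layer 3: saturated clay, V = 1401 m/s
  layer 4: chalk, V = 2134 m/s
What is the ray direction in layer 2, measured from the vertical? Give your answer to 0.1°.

Ray parameter p = sin 4.5° / 544 = 1.4423e-04 s/m.
sin θ_2 = p·V_2 = 1.4423e-04 × 953 = 0.1374.
θ_2 = arcsin 0.1374 = 7.90°.

7.9°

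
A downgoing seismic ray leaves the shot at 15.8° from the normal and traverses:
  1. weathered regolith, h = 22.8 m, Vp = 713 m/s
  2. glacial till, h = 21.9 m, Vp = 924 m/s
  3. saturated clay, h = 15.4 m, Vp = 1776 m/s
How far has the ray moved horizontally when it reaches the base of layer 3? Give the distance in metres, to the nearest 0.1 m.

28.9 m

Ray parameter p = sin 15.8° / 713 m/s = 3.8188e-04 s/m.
Layer 1: θ = 15.80°; offset = 22.8·tan 15.80° = 6.452 m.
Layer 2: sin θ = p·924 = 0.3529 → θ = 20.66°; offset = 21.9·tan 20.66° = 8.259 m.
Layer 3: sin θ = p·1776 = 0.6782 → θ = 42.70°; offset = 15.4·tan 42.70° = 14.213 m.
Σ offsets = 28.924 m.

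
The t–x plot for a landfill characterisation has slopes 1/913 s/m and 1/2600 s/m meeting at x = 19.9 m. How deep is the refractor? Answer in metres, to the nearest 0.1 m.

h = (x_cross/2)·√((V₂−V₁)/(V₂+V₁)).
(V₂−V₁)/(V₂+V₁) = (2600−913)/(2600+913) = 0.4802; √ = 0.6930.
h = (19.9/2)·0.6930 = 6.90 m.

6.9 m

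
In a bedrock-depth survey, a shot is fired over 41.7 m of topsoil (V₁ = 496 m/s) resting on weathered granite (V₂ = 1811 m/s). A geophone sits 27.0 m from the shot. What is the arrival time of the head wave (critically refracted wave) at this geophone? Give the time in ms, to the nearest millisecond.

t = x/V₂ + 2h·√(V₂²−V₁²)/(V₁V₂).
√(V₂²−V₁²) = √(1811²−496²) = 1741.8 m/s; delay term = 2·41.7·1741.8/(496·1811) = 0.16172 s.
t = 27.0/1811 + 0.16172 = 0.17662 s.

177 ms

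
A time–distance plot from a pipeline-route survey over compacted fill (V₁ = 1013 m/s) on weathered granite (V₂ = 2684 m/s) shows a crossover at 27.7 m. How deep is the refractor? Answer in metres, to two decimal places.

x_cross = 2h·√((V₂+V₁)/(V₂−V₁)) → h = x_cross / (2·√((V₂+V₁)/(V₂−V₁))).
√((V₂+V₁)/(V₂−V₁)) = √((2684+1013)/(2684−1013)) = 1.4874.
h = 27.7 / (2·1.4874) = 9.31 m.

9.31 m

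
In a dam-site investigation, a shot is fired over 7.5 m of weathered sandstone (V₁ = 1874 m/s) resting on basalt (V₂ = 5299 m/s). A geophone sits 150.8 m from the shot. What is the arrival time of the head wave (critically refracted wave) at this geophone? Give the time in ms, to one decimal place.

35.9 ms

θ_c = arcsin(V₁/V₂) = arcsin(1874/5299) = 20.71°, cos θ_c = 0.9354.
Intercept time tᵢ = 2h cos θ_c / V₁ = 2·7.5·0.9354/1874 = 0.00749 s.
t = x/V₂ + tᵢ = 150.8/5299 + 0.00749 = 0.03595 s.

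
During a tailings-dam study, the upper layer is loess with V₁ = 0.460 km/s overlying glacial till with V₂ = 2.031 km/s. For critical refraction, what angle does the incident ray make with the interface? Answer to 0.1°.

At critical incidence the refracted ray runs along the interface (θ₂ = 90°), so sin θ_c = V₁/V₂.
θ_c = arcsin(0.460/2.031) = arcsin 0.2265 = 13.09°.
Measured from the interface: 90° − 13.09° = 76.91°.

76.9°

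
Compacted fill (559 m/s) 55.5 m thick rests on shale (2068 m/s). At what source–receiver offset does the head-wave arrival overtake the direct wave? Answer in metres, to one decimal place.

x_cross = 2h·√((V₂+V₁)/(V₂−V₁)).
(V₂+V₁)/(V₂−V₁) = (2068+559)/(2068−559) = 1.7409; √ = 1.3194.
x_cross = 2·55.5·1.3194 = 146.46 m.

146.5 m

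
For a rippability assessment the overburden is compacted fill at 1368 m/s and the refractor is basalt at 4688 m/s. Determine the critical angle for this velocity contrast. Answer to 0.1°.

17.0°

Critical incidence: sin θ_c = V₁/V₂ = 1368/4688 = 0.2918.
θ_c = arcsin 0.2918 = 16.97°.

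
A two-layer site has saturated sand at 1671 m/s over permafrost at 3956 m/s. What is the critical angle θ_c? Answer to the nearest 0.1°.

25.0°

Critical incidence: sin θ_c = V₁/V₂ = 1671/3956 = 0.4224.
θ_c = arcsin 0.4224 = 24.99°.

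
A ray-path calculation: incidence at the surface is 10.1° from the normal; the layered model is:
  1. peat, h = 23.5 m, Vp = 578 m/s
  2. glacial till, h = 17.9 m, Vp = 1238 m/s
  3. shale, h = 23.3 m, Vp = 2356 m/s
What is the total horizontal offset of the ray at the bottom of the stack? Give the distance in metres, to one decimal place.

p = sin θ₁/V₁ = sin 10.1°/578 = 3.0340e-04 s/m is conserved through the stack.
Layer 1: θ = 10.10°; offset = 23.5·tan 10.10° = 4.186 m.
Layer 2: sin θ = p·1238 = 0.3756 → θ = 22.06°; offset = 17.9·tan 22.06° = 7.255 m.
Layer 3: sin θ = p·2356 = 0.7148 → θ = 45.63°; offset = 23.3·tan 45.63° = 23.817 m.
Summing the layer offsets gives 35.257 m.

35.3 m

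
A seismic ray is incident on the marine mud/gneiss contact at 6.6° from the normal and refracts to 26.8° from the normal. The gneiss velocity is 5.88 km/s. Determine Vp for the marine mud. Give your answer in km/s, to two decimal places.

1.50 km/s

sin 6.6° = 0.1149; sin 26.8° = 0.4509.
V₁ = V₂·(sin θ₁/sin θ₂) = 5.88·(0.1149/0.4509) = 1.50 km/s.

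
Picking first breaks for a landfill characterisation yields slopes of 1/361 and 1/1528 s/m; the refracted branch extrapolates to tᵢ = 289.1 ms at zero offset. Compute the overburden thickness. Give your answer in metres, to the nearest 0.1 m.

h = tᵢ·V₁·V₂ / (2·√(V₂²−V₁²)).
√(V₂²−V₁²) = √(1528² − 361²) = 1484.7 m/s.
h = 0.2891 s × 361 × 1528 / (2 × 1484.7) = 53.70 m.

53.7 m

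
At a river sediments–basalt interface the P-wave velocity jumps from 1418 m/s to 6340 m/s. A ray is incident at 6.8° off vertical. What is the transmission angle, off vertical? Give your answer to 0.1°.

sin θ₁/V₁ = sin θ₂/V₂ ⇒ sin θ₂ = 6340·sin 6.8°/1418 = 6340·0.1184/1418 = 0.5294.
θ₂ = arcsin 0.5294 = 31.96° from the normal.

32.0°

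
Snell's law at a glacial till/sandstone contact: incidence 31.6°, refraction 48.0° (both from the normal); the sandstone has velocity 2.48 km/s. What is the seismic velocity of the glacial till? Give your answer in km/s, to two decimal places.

1.75 km/s

Snell's law: sin 31.6°/V₁ = sin 48.0°/V₂.
V₁ = V₂·sin 31.6°/sin 48.0° = 2.48 × 0.7051 = 1.75 km/s.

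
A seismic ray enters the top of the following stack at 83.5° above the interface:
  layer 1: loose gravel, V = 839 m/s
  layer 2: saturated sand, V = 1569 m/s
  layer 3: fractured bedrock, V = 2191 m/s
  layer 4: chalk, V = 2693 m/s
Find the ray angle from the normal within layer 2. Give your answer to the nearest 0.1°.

From the normal: θ₁ = 90° − 83.5° = 6.5°.
Snell's law across each interface conserves sin θ / V, so sin θ_2 = V_2·sin θ₁/V₁.
sin θ_2 = 1569 × sin 6.5° / 839 = 0.2117.
θ_2 = arcsin 0.2117 = 12.22°.

12.2°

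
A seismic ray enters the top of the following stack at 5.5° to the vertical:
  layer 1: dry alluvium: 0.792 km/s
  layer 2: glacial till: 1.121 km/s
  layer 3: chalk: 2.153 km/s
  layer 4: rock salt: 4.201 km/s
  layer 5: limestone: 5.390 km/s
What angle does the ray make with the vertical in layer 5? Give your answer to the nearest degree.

41°

Snell's law across each interface conserves sin θ / V, so sin θ_5 = V_5·sin θ₁/V₁.
sin θ_5 = 5.390 × sin 5.5° / 0.792 = 0.6523.
θ_5 = arcsin 0.6523 = 40.71°.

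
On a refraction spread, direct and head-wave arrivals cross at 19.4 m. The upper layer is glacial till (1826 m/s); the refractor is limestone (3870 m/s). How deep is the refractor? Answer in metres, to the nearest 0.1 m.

h = (x_cross/2)·√((V₂−V₁)/(V₂+V₁)).
(V₂−V₁)/(V₂+V₁) = (3870−1826)/(3870+1826) = 0.3588; √ = 0.5990.
h = (19.4/2)·0.5990 = 5.81 m.

5.8 m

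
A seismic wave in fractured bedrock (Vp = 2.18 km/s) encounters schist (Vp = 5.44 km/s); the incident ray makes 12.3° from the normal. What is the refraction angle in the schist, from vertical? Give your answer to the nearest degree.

Snell's law: sin θ₂ = (V₂/V₁)·sin θ₁ = (5.44/2.18)·sin 12.3° = 0.5316.
θ₂ = arcsin 0.5316 = 32.11° from the normal.

32°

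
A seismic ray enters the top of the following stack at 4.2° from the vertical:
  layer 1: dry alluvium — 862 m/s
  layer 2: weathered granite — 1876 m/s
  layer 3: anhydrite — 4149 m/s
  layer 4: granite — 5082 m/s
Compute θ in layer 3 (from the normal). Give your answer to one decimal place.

20.6°

Ray parameter p = sin 4.2° / 862 = 8.4963e-05 s/m.
sin θ_3 = p·V_3 = 8.4963e-05 × 4149 = 0.3525.
θ_3 = 20.64° from the vertical.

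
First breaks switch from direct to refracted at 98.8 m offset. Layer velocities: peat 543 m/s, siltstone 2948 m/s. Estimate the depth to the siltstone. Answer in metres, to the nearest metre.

41 m

h = (x_cross/2)·√((V₂−V₁)/(V₂+V₁)).
(V₂−V₁)/(V₂+V₁) = (2948−543)/(2948+543) = 0.6889; √ = 0.8300.
h = (98.8/2)·0.8300 = 41.00 m.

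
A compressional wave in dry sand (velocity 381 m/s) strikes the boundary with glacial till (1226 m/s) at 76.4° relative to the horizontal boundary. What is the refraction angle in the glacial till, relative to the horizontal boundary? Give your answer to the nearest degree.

Convert to the normal: θ₁ = 90° − 76.4° = 13.6°.
sin θ₁/V₁ = sin θ₂/V₂ ⇒ sin θ₂ = 1226·sin 13.6°/381 = 1226·0.2351/381 = 0.7567.
θ₂ = arcsin 0.7567 = 49.17° from the normal.
From the interface: 90° − 49.17° = 40.83°.

41°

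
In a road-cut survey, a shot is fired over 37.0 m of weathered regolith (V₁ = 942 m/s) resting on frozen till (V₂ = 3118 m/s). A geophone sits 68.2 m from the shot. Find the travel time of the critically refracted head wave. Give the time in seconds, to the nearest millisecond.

θ_c = arcsin(V₁/V₂) = arcsin(942/3118) = 17.58°, cos θ_c = 0.9533.
Intercept time tᵢ = 2h cos θ_c / V₁ = 2·37.0·0.9533/942 = 0.07489 s.
t = x/V₂ + tᵢ = 68.2/3118 + 0.07489 = 0.09676 s.

0.097 s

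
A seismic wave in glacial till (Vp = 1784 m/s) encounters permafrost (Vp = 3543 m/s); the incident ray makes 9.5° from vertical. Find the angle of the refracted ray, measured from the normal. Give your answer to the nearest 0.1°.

19.1°

Snell's law: sin θ₂ = (V₂/V₁)·sin θ₁ = (3543/1784)·sin 9.5° = 0.3278.
θ₂ = arcsin 0.3278 = 19.13° from the normal.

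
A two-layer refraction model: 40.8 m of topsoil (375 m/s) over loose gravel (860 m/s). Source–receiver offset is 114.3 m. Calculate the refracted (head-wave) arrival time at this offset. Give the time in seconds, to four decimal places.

t = x/V₂ + 2h·√(V₂²−V₁²)/(V₁V₂).
√(V₂²−V₁²) = √(860²−375²) = 773.9 m/s; delay term = 2·40.8·773.9/(375·860) = 0.19582 s.
t = 114.3/860 + 0.19582 = 0.32873 s.

0.3287 s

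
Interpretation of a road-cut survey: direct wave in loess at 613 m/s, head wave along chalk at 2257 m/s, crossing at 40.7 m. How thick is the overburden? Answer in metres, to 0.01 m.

h = (x_cross/2)·√((V₂−V₁)/(V₂+V₁)).
(V₂−V₁)/(V₂+V₁) = (2257−613)/(2257+613) = 0.5728; √ = 0.7569.
h = (40.7/2)·0.7569 = 15.40 m.

15.40 m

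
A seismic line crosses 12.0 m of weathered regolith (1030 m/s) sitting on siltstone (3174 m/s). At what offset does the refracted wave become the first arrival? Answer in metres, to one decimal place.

33.6 m

θ_c = arcsin(1030/3174) = 18.94°, so cos θ_c = 0.9459 and tᵢ = 2h cos θ_c/V₁ = 0.0220 s.
At crossover x/V₁ = x/V₂ + tᵢ ⇒ x = tᵢ/(1/V₁ − 1/V₂) = 0.02204/(9.7087e-04 − 3.1506e-04) = 33.61 m.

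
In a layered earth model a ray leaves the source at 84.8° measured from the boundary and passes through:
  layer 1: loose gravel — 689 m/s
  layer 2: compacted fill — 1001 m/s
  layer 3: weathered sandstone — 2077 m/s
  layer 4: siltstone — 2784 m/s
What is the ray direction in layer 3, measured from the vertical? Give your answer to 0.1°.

15.9°

From the normal: θ₁ = 90° − 84.8° = 5.2°.
Ray parameter p = sin 5.2° / 689 = 1.3154e-04 s/m.
sin θ_3 = p·V_3 = 1.3154e-04 × 2077 = 0.2732.
θ_3 = 15.86° from the vertical.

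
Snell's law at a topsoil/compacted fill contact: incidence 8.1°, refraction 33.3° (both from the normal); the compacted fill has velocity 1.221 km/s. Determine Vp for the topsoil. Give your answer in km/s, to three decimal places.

Snell's law: sin 8.1°/V₁ = sin 33.3°/V₂.
V₁ = V₂·sin 8.1°/sin 33.3° = 1.221 × 0.2566 = 0.313 km/s.

0.313 km/s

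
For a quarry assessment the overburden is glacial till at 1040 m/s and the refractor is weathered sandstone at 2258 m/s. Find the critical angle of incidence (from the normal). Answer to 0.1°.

At critical incidence the refracted ray runs along the interface (θ₂ = 90°), so sin θ_c = V₁/V₂.
θ_c = arcsin(1040/2258) = arcsin 0.4606 = 27.42°.

27.4°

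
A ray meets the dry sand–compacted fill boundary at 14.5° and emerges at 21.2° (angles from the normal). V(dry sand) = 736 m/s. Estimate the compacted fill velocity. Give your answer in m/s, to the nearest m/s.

Snell's law: sin 14.5°/V₁ = sin 21.2°/V₂.
V₂ = V₁·sin 21.2°/sin 14.5° = 736 × 1.4443 = 1063.01 m/s.

1063 m/s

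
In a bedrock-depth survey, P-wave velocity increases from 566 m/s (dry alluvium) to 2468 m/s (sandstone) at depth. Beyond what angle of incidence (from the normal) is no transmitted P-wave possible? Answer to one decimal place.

At critical incidence the refracted ray runs along the interface (θ₂ = 90°), so sin θ_c = V₁/V₂.
θ_c = arcsin(566/2468) = arcsin 0.2293 = 13.26°.

13.3°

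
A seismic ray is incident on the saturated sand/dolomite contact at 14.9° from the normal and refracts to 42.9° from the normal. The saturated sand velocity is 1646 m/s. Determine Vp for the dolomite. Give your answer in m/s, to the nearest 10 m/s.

4360 m/s

Snell's law: sin 14.9°/V₁ = sin 42.9°/V₂.
V₂ = V₁·sin 42.9°/sin 14.9° = 1646 × 2.6474 = 4357.54 m/s.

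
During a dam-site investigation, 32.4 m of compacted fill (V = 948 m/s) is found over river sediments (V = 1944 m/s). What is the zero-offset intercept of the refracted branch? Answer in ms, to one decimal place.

tᵢ = 2h·√(V₂²−V₁²)/(V₁V₂).
√(V₂²−V₁²) = √(1944²−948²) = 1697.2 m/s.
tᵢ = 2·32.4·1697.2/(948·1944) = 0.05968 s.

59.7 ms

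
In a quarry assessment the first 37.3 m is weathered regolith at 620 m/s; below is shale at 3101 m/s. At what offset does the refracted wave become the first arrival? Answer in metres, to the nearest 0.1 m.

91.4 m

θ_c = arcsin(620/3101) = 11.53°, so cos θ_c = 0.9798 and tᵢ = 2h cos θ_c/V₁ = 0.1179 s.
At crossover x/V₁ = x/V₂ + tᵢ ⇒ x = tᵢ/(1/V₁ − 1/V₂) = 0.11789/(1.6129e-03 − 3.2248e-04) = 91.36 m.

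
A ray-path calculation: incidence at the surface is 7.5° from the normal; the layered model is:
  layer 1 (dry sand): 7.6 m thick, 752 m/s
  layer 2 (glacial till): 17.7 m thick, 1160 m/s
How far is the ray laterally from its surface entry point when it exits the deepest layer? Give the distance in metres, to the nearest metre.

Apply Snell's law at each interface; in layer i the horizontal offset is hᵢ·tan θᵢ.
Layer 1: θ = 7.50°; offset = 7.6·tan 7.50° = 1.001 m.
Layer 2: sin θ = 1160·sin 7.5°/752 = 0.2013, θ = 11.62°; offset = 17.7·tan 11.62° = 3.638 m.
Σ offsets = 4.639 m.

5 m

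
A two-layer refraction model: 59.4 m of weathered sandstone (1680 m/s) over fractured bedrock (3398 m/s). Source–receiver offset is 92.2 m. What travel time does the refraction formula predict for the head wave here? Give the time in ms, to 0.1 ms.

88.6 ms

θ_c = arcsin(V₁/V₂) = arcsin(1680/3398) = 29.63°, cos θ_c = 0.8692.
Intercept time tᵢ = 2h cos θ_c / V₁ = 2·59.4·0.8692/1680 = 0.06147 s.
t = x/V₂ + tᵢ = 92.2/3398 + 0.06147 = 0.08860 s.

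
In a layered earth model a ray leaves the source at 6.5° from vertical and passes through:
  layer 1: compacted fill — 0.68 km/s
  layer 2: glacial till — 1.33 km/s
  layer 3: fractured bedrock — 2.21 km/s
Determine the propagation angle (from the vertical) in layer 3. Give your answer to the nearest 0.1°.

Ray parameter p = sin 6.5° / 0.68 = 1.6648e-01 s/km.
sin θ_3 = p·V_3 = 1.6648e-01 × 2.21 = 0.3679.
θ_3 = 21.59° from the vertical.

21.6°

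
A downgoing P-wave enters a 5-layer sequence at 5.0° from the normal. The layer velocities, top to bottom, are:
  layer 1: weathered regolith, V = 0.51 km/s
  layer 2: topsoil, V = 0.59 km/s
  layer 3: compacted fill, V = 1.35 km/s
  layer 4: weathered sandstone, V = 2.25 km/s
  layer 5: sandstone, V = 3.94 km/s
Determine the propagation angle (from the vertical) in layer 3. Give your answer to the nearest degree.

Ray parameter p = sin 5.0° / 0.51 = 1.7089e-01 s/km.
sin θ_3 = p·V_3 = 1.7089e-01 × 1.35 = 0.2307.
θ_3 = 13.34° from the vertical.

13°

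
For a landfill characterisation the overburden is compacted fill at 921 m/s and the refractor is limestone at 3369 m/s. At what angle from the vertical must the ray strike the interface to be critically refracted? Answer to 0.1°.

15.9°

At critical incidence the refracted ray runs along the interface (θ₂ = 90°), so sin θ_c = V₁/V₂.
θ_c = arcsin(921/3369) = arcsin 0.2734 = 15.87°.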